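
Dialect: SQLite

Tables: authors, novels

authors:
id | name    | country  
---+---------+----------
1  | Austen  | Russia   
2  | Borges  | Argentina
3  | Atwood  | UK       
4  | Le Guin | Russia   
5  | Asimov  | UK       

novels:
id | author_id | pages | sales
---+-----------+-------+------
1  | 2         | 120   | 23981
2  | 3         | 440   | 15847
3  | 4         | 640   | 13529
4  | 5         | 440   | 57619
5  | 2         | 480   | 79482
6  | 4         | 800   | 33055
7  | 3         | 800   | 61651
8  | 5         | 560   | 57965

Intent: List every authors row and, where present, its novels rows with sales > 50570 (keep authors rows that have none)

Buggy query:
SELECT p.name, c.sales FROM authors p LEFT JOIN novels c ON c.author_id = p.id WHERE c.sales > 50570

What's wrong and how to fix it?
Bug: A WHERE condition on the right-hand table after LEFT JOIN drops unmatched parents

Fix: Move the right-table condition into the ON clause so unmatched parents are kept

Corrected query:
SELECT p.name, c.sales FROM authors p LEFT JOIN novels c ON c.author_id = p.id AND c.sales > 50570

Result:
name    | sales
--------+------
Austen  | NULL 
Borges  | 79482
Atwood  | 61651
Le Guin | NULL 
Asimov  | 57619
Asimov  | 57965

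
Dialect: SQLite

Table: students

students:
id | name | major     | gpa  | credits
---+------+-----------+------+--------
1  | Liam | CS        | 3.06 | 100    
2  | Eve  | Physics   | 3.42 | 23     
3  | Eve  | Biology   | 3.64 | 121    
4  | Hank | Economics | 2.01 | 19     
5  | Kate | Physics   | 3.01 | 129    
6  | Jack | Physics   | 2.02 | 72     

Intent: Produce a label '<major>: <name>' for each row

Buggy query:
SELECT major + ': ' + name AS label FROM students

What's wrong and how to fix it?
Bug: '+' is numeric addition; on text columns SQLite converts them to 0 instead of concatenating

Fix: Use the || operator for string concatenation

Corrected query:
SELECT major || ': ' || name AS label FROM students

Result:
label          
---------------
CS: Liam       
Physics: Eve   
Biology: Eve   
Economics: Hank
Physics: Kate  
Physics: Jack  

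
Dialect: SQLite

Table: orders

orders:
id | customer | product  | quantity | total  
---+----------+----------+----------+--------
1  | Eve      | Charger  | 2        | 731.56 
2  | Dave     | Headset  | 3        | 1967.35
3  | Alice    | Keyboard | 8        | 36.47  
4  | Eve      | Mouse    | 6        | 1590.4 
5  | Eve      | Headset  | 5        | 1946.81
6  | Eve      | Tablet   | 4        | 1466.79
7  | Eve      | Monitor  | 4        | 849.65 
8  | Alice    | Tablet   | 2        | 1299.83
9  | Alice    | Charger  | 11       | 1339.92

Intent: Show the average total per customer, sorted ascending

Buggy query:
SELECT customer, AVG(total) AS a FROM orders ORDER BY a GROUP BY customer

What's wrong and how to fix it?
Bug: ORDER BY appears before GROUP BY; SQL clause order requires GROUP BY first

Fix: Reorder: SELECT … FROM … GROUP BY … ORDER BY …

Corrected query:
SELECT customer, AVG(total) AS a FROM orders GROUP BY customer ORDER BY a

Result:
customer | a         
---------+-----------
Alice    | 892.073333
Eve      | 1317.042  
Dave     | 1967.35   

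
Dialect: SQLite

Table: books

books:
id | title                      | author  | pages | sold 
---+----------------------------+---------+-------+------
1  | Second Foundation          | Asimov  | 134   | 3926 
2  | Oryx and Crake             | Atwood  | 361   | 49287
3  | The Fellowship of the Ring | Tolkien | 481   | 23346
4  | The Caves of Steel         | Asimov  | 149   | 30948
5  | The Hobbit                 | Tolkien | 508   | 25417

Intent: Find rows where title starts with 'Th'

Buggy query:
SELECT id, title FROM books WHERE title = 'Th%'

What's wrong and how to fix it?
Bug: Wildcards only work with LIKE; '=' treats '%' as a literal character

Fix: Replace '=' with LIKE so 'Th%' is treated as a pattern

Corrected query:
SELECT id, title FROM books WHERE title LIKE 'Th%'

Result:
id | title                     
---+---------------------------
3  | The Fellowship of the Ring
4  | The Caves of Steel        
5  | The Hobbit                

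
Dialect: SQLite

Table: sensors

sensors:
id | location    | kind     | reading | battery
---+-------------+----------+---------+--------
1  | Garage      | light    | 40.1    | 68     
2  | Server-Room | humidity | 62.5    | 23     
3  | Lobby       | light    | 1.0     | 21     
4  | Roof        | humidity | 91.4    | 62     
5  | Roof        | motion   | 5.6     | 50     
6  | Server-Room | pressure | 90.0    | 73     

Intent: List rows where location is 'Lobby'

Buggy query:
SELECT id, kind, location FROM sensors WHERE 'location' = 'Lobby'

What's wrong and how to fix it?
Bug: 'location' in single quotes is a string literal, not the column; the comparison is literal-vs-literal and never true

Fix: Reference the column as location without single quotes

Corrected query:
SELECT id, kind, location FROM sensors WHERE location = 'Lobby'

Result:
id | kind  | location
---+-------+---------
3  | light | Lobby   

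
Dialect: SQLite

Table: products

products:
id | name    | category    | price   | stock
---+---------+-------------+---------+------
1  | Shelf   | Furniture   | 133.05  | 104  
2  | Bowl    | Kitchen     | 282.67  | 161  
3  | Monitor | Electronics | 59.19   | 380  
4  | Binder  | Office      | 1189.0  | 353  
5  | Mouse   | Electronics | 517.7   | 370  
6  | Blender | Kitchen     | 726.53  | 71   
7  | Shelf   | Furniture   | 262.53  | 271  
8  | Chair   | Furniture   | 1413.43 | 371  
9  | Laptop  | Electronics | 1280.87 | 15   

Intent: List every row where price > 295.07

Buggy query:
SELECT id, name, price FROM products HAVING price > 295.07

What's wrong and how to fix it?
Bug: HAVING filters the output of aggregation, but this query has no GROUP BY and no aggregate functions, so SQLite rejects it (HAVING clause on a non-aggregate query); the condition here is per row

Fix: Replace HAVING with WHERE since the condition applies to individual rows

Corrected query:
SELECT id, name, price FROM products WHERE price > 295.07

Result:
id | name    | price  
---+---------+--------
4  | Binder  | 1189   
5  | Mouse   | 517.7  
6  | Blender | 726.53 
8  | Chair   | 1413.43
9  | Laptop  | 1280.87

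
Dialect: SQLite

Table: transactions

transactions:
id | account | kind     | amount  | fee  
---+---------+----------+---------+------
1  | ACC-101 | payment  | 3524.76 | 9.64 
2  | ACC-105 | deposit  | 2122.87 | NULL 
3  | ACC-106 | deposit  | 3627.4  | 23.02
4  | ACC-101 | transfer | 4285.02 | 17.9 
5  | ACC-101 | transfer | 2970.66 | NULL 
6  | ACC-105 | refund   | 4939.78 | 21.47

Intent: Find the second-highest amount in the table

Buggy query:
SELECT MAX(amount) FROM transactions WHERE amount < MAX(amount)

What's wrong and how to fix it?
Bug: MAX(amount) on the right of the comparison is an aggregate-in-WHERE error

Fix: Compute the overall MAX in a subquery, then take MAX of rows below it

Corrected query:
SELECT MAX(amount) FROM transactions WHERE amount < (SELECT MAX(amount) FROM transactions)

Result:
MAX(amount)
-----------
4285.02    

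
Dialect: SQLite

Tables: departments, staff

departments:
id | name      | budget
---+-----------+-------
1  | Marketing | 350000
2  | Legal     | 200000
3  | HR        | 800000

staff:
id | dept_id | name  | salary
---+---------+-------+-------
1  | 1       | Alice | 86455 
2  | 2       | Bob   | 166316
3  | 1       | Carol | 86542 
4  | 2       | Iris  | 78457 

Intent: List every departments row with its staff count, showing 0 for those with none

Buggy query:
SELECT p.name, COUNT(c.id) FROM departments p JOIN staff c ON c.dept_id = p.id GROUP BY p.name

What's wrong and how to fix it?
Bug: An inner join excludes parents with zero children

Fix: Switch to LEFT JOIN to retain unmatched parent rows

Corrected query:
SELECT p.name, COUNT(c.id) FROM departments p LEFT JOIN staff c ON c.dept_id = p.id GROUP BY p.name

Result:
name      | COUNT(c.id)
----------+------------
HR        | 0          
Legal     | 2          
Marketing | 2          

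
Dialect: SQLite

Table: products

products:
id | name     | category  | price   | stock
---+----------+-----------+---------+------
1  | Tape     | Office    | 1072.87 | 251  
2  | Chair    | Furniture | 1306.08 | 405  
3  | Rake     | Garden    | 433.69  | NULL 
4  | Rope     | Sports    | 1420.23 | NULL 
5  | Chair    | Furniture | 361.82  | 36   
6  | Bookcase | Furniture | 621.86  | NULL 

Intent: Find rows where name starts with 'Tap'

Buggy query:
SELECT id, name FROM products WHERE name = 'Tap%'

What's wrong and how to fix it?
Bug: Wildcards only work with LIKE; '=' treats '%' as a literal character

Fix: Replace '=' with LIKE so 'Tap%' is treated as a pattern

Corrected query:
SELECT id, name FROM products WHERE name LIKE 'Tap%'

Result:
id | name
---+-----
1  | Tape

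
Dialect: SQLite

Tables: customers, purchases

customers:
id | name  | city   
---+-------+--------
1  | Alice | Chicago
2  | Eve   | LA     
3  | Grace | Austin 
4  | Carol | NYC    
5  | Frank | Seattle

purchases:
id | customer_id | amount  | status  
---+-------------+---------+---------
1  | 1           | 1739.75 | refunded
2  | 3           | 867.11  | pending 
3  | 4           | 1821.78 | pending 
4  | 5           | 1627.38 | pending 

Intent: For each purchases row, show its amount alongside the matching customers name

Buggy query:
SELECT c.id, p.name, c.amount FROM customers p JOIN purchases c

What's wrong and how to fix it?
Bug: JOIN with no ON clause produces a cartesian product; every purchases row pairs with every customers row

Fix: Add ON c.customer_id = p.id to the JOIN

Corrected query:
SELECT c.id, p.name, c.amount FROM customers p JOIN purchases c ON c.customer_id = p.id

Result:
id | name  | amount 
---+-------+--------
1  | Alice | 1739.75
2  | Grace | 867.11 
3  | Carol | 1821.78
4  | Frank | 1627.38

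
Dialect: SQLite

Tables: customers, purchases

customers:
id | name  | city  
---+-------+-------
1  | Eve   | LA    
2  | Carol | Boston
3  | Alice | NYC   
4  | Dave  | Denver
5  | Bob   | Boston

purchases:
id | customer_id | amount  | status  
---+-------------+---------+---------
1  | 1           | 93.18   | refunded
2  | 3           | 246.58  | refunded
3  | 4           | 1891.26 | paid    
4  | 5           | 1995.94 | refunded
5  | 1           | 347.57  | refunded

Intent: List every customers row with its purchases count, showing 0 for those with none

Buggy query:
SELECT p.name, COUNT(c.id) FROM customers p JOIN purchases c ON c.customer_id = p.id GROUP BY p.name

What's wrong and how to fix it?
Bug: INNER JOIN drops customers rows that have no matching purchases rows

Fix: Use LEFT JOIN so parents without children still appear (COUNT(c.id) gives 0)

Corrected query:
SELECT p.name, COUNT(c.id) FROM customers p LEFT JOIN purchases c ON c.customer_id = p.id GROUP BY p.name

Result:
name  | COUNT(c.id)
------+------------
Alice | 1          
Bob   | 1          
Carol | 0          
Dave  | 1          
Eve   | 2          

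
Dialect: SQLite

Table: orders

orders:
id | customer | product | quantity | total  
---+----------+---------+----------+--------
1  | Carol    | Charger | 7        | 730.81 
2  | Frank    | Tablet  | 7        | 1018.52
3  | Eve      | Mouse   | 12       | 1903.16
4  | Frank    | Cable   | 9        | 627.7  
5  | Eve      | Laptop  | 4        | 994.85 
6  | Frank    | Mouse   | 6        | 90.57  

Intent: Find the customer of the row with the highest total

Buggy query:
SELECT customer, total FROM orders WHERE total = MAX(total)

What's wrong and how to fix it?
Bug: WHERE is evaluated per row; an aggregate over the whole table isn't defined there

Fix: Wrap MAX in a scalar subquery so WHERE compares against a single value

Corrected query:
SELECT customer, total FROM orders WHERE total = (SELECT MAX(total) FROM orders)

Result:
customer | total  
---------+--------
Eve      | 1903.16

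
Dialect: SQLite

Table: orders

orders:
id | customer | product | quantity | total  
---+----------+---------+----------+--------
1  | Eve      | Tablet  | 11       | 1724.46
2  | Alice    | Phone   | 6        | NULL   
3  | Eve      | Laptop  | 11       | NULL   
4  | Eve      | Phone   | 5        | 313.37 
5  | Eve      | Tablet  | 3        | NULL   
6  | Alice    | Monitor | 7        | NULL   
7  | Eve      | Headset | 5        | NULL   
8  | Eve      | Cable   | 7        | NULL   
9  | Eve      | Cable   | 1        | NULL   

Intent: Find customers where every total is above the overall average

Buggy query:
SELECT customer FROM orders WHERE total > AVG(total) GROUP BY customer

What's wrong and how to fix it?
Bug: WHERE evaluates per row before aggregation, so AVG() is unavailable

Fix: Use a subquery for AVG and a HAVING MIN(...) filter so the condition holds for every row in the group

Corrected query:
SELECT customer FROM orders GROUP BY customer HAVING MIN(total) > (SELECT AVG(total) FROM orders)

Result:
(no rows)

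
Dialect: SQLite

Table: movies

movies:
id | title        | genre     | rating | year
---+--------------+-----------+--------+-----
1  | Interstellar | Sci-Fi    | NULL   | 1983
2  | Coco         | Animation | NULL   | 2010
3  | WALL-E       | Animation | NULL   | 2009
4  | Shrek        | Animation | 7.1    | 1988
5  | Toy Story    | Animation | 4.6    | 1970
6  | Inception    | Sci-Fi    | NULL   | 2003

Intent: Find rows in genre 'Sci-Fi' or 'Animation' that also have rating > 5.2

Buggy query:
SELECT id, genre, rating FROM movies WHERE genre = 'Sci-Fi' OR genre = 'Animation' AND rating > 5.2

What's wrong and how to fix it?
Bug: AND binds tighter than OR, so this parses as genre = 'Sci-Fi' OR (genre = 'Animation' AND rating > 5.2)

Fix: Add parentheses around the OR so the AND applies to both alternatives

Corrected query:
SELECT id, genre, rating FROM movies WHERE (genre = 'Sci-Fi' OR genre = 'Animation') AND rating > 5.2

Result:
id | genre     | rating
---+-----------+-------
4  | Animation | 7.1   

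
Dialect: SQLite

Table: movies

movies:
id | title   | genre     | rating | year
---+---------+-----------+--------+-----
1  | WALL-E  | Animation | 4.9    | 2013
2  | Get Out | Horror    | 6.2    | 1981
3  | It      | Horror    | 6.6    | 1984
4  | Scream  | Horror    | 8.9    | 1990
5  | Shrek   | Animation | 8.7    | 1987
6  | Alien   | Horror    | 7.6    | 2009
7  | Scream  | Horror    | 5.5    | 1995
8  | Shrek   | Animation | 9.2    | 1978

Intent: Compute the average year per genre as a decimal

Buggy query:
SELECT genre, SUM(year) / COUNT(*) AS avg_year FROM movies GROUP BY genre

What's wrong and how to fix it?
Bug: Both operands are integers, so '/' performs integer division and truncates

Fix: Multiply by 1.0 (or CAST to REAL) to force floating-point division

Corrected query:
SELECT genre, SUM(year) * 1.0 / COUNT(*) AS avg_year FROM movies GROUP BY genre

Result:
genre     | avg_year   
----------+------------
Animation | 1992.666667
Horror    | 1991.8     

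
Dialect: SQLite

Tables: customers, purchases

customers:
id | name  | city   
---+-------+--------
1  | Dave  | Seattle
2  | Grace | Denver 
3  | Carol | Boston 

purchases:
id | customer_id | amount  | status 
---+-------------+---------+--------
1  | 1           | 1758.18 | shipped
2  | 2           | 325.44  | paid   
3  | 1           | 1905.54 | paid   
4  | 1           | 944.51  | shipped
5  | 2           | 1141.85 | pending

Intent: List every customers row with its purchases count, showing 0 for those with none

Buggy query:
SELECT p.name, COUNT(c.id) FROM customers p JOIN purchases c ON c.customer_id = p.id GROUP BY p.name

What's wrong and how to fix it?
Bug: An inner join excludes parents with zero children

Fix: Use LEFT JOIN so parents without children still appear (COUNT(c.id) gives 0)

Corrected query:
SELECT p.name, COUNT(c.id) FROM customers p LEFT JOIN purchases c ON c.customer_id = p.id GROUP BY p.name

Result:
name  | COUNT(c.id)
------+------------
Carol | 0          
Dave  | 3          
Grace | 2          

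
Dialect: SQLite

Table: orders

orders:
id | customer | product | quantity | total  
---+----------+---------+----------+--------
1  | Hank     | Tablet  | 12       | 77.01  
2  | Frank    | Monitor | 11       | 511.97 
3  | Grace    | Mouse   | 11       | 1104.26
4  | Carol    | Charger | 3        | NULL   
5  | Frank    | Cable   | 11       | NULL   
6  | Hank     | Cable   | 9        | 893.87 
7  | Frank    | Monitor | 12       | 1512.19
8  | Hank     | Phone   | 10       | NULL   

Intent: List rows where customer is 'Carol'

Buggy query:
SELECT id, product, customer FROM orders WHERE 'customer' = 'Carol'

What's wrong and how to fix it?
Bug: 'customer' in single quotes is a string literal, not the column; the comparison is literal-vs-literal and never true

Fix: Remove the quotes around the column name (or use double quotes for an identifier)

Corrected query:
SELECT id, product, customer FROM orders WHERE customer = 'Carol'

Result:
id | product | customer
---+---------+---------
4  | Charger | Carol   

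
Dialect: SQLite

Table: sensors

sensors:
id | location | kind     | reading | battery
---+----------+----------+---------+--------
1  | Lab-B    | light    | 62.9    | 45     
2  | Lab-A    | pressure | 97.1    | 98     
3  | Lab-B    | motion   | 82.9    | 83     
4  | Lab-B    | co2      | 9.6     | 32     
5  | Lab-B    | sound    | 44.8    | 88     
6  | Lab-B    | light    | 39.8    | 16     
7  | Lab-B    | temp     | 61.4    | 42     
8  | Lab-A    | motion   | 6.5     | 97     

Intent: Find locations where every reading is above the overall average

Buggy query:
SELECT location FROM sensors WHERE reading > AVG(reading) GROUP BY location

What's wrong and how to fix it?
Bug: AVG() is an aggregate; it can't sit directly in WHERE

Fix: Compute the overall average in a scalar subquery and compare each group's MIN against it in HAVING

Corrected query:
SELECT location FROM sensors GROUP BY location HAVING MIN(reading) > (SELECT AVG(reading) FROM sensors)

Result:
(no rows)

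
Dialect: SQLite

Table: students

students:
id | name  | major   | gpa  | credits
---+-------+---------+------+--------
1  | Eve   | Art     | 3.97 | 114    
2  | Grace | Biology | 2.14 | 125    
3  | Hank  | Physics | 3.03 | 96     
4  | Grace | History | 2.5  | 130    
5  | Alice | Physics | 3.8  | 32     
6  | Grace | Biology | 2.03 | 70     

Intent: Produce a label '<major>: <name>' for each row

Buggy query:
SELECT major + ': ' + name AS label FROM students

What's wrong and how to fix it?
Bug: SQLite uses || for string concatenation; + coerces text to numbers (yielding 0)

Fix: Use the || operator for string concatenation

Corrected query:
SELECT major || ': ' || name AS label FROM students

Result:
label         
--------------
Art: Eve      
Biology: Grace
Physics: Hank 
History: Grace
Physics: Alice
Biology: Grace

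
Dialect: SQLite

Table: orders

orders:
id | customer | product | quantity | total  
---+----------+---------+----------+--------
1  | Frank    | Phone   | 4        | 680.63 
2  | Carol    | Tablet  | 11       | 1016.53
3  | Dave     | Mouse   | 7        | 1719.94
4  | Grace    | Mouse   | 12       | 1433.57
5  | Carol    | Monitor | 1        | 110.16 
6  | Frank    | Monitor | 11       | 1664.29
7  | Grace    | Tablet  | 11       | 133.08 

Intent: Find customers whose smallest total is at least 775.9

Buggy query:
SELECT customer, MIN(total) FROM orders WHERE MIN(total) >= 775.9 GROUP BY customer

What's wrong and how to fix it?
Bug: MIN() in WHERE is a misuse of aggregate

Fix: Use HAVING for the per-group MIN condition

Corrected query:
SELECT customer, MIN(total) FROM orders GROUP BY customer HAVING MIN(total) >= 775.9

Result:
customer | MIN(total)
---------+-----------
Dave     | 1719.94   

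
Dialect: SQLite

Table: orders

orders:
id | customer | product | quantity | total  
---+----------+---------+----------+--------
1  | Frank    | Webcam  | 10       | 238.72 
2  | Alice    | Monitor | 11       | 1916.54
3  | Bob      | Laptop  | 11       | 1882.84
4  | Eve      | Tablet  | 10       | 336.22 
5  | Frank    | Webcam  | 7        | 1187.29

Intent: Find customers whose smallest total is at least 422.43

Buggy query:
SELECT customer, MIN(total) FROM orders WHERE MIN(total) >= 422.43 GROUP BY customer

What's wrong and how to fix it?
Bug: Aggregates like MIN are computed per group after WHERE runs

Fix: Replace WHERE with HAVING after the GROUP BY

Corrected query:
SELECT customer, MIN(total) FROM orders GROUP BY customer HAVING MIN(total) >= 422.43

Result:
customer | MIN(total)
---------+-----------
Alice    | 1916.54   
Bob      | 1882.84   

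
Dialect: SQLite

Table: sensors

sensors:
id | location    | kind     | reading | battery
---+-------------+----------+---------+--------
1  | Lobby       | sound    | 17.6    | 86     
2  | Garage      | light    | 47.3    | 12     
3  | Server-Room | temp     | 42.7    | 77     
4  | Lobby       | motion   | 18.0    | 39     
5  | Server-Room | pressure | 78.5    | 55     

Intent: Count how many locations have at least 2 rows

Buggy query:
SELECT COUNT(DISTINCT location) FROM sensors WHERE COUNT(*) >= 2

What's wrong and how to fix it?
Bug: WHERE filters individual rows, not groups, so a group-level COUNT is invalid there

Fix: Use a subquery that GROUPs and filters with HAVING, then count its rows

Corrected query:
SELECT COUNT(*) FROM (SELECT location FROM sensors GROUP BY location HAVING COUNT(*) >= 2)

Result:
COUNT(*)
--------
2       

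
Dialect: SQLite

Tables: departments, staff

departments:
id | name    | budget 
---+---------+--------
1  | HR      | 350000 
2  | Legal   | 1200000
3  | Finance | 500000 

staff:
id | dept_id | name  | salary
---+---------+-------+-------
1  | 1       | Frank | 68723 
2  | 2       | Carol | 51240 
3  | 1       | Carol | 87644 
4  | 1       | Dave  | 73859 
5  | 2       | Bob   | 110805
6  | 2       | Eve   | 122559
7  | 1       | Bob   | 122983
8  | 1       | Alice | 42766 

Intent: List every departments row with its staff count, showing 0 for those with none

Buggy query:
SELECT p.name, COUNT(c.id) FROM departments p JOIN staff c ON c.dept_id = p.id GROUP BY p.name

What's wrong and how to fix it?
Bug: An inner join excludes parents with zero children

Fix: Switch to LEFT JOIN to retain unmatched parent rows

Corrected query:
SELECT p.name, COUNT(c.id) FROM departments p LEFT JOIN staff c ON c.dept_id = p.id GROUP BY p.name

Result:
name    | COUNT(c.id)
--------+------------
Finance | 0          
HR      | 5          
Legal   | 3          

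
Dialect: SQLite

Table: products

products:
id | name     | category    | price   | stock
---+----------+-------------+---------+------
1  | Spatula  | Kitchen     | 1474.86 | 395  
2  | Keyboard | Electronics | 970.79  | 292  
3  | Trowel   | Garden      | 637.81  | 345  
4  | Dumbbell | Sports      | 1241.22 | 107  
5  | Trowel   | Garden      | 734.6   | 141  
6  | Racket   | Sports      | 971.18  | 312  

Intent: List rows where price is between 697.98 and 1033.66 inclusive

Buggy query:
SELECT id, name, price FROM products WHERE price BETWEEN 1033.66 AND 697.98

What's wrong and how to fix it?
Bug: BETWEEN expects the lower bound first; with 1033.66 AND 697.98 the range is empty

Fix: Write BETWEEN 697.98 AND 1033.66

Corrected query:
SELECT id, name, price FROM products WHERE price BETWEEN 697.98 AND 1033.66

Result:
id | name     | price 
---+----------+-------
2  | Keyboard | 970.79
5  | Trowel   | 734.6 
6  | Racket   | 971.18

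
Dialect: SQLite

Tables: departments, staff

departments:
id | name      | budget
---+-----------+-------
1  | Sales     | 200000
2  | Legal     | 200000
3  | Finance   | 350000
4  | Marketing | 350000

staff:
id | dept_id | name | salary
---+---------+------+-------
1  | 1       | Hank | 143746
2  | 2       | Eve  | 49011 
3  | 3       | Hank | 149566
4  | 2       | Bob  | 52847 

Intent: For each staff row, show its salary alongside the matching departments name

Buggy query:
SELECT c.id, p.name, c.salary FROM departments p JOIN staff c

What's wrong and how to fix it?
Bug: Missing join condition: each staff row is matched to all departments rows instead of just its own

Fix: Specify the join condition linking the foreign key to the parent id

Corrected query:
SELECT c.id, p.name, c.salary FROM departments p JOIN staff c ON c.dept_id = p.id

Result:
id | name    | salary
---+---------+-------
1  | Sales   | 143746
2  | Legal   | 49011 
3  | Finance | 149566
4  | Legal   | 52847 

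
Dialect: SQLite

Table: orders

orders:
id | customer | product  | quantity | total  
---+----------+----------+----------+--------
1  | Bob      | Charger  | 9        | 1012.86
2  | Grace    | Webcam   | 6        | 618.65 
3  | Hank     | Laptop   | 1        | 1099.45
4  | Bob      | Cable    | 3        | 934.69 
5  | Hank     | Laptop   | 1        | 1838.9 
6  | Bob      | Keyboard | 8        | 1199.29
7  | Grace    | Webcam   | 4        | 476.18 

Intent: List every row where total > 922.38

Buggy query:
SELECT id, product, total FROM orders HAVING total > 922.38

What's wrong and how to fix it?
Bug: HAVING filters the output of aggregation, but this query has no GROUP BY and no aggregate functions, so SQLite rejects it (HAVING clause on a non-aggregate query); the condition here is per row

Fix: Use WHERE for row-level filtering

Corrected query:
SELECT id, product, total FROM orders WHERE total > 922.38

Result:
id | product  | total  
---+----------+--------
1  | Charger  | 1012.86
3  | Laptop   | 1099.45
4  | Cable    | 934.69 
5  | Laptop   | 1838.9 
6  | Keyboard | 1199.29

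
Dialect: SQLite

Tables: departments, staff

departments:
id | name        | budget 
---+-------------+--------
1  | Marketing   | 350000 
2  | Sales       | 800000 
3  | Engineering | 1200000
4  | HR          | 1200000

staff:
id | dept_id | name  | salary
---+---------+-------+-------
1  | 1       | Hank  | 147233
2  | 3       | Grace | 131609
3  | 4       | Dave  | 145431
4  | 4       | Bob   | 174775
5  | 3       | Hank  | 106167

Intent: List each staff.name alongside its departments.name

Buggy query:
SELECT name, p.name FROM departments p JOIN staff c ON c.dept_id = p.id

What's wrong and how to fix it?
Bug: Both tables have a 'name' column; the unqualified reference is ambiguous

Fix: Qualify the column with its table alias (c.name)

Corrected query:
SELECT c.name, p.name FROM departments p JOIN staff c ON c.dept_id = p.id

Result:
name  | name       
------+------------
Hank  | Marketing  
Grace | Engineering
Dave  | HR         
Bob   | HR         
Hank  | Engineering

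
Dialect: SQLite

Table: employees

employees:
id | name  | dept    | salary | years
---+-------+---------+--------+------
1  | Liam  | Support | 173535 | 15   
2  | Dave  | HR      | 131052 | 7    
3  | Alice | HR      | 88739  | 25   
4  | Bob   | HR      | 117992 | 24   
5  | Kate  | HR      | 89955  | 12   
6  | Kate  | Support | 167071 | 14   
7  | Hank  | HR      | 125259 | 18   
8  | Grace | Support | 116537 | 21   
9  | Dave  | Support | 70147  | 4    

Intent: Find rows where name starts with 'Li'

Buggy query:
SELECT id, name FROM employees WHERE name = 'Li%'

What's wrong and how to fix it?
Bug: Wildcards only work with LIKE; '=' treats '%' as a literal character

Fix: Replace '=' with LIKE so 'Li%' is treated as a pattern

Corrected query:
SELECT id, name FROM employees WHERE name LIKE 'Li%'

Result:
id | name
---+-----
1  | Liam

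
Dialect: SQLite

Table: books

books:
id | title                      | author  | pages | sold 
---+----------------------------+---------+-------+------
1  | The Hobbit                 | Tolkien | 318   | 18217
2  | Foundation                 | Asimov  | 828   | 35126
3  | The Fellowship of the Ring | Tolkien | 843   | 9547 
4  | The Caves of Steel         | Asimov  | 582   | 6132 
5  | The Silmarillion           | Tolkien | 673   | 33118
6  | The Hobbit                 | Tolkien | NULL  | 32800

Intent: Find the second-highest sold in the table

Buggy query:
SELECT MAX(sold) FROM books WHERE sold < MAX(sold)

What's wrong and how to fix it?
Bug: MAX(sold) on the right of the comparison is an aggregate-in-WHERE error

Fix: Compute the overall MAX in a subquery, then take MAX of rows below it

Corrected query:
SELECT MAX(sold) FROM books WHERE sold < (SELECT MAX(sold) FROM books)

Result:
MAX(sold)
---------
33118    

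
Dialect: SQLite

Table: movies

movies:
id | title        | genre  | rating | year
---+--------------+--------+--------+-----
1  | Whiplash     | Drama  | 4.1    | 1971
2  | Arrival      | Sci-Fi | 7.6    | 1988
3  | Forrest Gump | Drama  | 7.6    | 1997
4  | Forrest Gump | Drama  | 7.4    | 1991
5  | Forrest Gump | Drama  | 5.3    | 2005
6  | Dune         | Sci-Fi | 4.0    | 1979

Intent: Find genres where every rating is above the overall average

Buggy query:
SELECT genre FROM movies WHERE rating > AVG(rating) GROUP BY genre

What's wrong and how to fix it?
Bug: AVG() is an aggregate; it can't sit directly in WHERE

Fix: Use a subquery for AVG and a HAVING MIN(...) filter so the condition holds for every row in the group

Corrected query:
SELECT genre FROM movies GROUP BY genre HAVING MIN(rating) > (SELECT AVG(rating) FROM movies)

Result:
(no rows)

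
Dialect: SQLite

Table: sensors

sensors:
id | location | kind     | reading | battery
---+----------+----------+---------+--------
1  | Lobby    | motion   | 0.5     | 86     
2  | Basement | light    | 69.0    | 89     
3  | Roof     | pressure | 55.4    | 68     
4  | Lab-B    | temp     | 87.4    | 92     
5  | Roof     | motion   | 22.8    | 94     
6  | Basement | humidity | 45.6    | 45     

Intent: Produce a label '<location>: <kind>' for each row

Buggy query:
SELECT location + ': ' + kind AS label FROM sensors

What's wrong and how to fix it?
Bug: '+' is numeric addition; on text columns SQLite converts them to 0 instead of concatenating

Fix: Use the || operator for string concatenation

Corrected query:
SELECT location || ': ' || kind AS label FROM sensors

Result:
label             
------------------
Lobby: motion     
Basement: light   
Roof: pressure    
Lab-B: temp       
Roof: motion      
Basement: humidity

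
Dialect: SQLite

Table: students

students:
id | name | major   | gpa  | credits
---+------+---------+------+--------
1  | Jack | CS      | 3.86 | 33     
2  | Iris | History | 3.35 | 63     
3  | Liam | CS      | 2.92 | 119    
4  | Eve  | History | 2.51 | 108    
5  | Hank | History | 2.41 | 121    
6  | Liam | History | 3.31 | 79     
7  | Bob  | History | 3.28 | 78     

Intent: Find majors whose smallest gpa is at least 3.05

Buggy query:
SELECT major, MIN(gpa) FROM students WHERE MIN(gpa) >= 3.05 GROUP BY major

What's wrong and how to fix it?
Bug: MIN() in WHERE is a misuse of aggregate

Fix: Use HAVING for the per-group MIN condition

Corrected query:
SELECT major, MIN(gpa) FROM students GROUP BY major HAVING MIN(gpa) >= 3.05

Result:
(no rows)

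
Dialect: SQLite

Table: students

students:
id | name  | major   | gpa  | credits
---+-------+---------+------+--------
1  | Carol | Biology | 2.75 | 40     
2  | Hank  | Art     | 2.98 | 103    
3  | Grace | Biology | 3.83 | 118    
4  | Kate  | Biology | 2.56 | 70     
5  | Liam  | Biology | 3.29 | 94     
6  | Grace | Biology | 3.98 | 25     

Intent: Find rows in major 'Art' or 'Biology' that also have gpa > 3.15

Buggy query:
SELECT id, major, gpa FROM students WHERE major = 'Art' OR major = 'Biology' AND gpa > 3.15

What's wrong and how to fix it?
Bug: AND binds tighter than OR, so this parses as major = 'Art' OR (major = 'Biology' AND gpa > 3.15)

Fix: Add parentheses around the OR so the AND applies to both alternatives

Corrected query:
SELECT id, major, gpa FROM students WHERE (major = 'Art' OR major = 'Biology') AND gpa > 3.15

Result:
id | major   | gpa 
---+---------+-----
3  | Biology | 3.83
5  | Biology | 3.29
6  | Biology | 3.98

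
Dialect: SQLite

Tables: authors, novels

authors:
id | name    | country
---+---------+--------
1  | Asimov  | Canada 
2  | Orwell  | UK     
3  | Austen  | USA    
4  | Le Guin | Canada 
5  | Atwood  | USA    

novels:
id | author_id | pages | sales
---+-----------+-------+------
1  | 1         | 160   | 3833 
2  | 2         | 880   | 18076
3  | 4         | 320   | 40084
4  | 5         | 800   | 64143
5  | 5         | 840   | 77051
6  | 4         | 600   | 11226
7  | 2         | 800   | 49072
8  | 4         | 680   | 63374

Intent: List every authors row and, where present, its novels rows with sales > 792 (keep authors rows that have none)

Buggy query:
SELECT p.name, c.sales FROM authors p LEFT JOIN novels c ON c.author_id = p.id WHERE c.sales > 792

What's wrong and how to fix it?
Bug: Filtering c.sales in WHERE discards the NULL rows produced by LEFT JOIN, turning it into an inner join

Fix: Move the right-table condition into the ON clause so unmatched parents are kept

Corrected query:
SELECT p.name, c.sales FROM authors p LEFT JOIN novels c ON c.author_id = p.id AND c.sales > 792

Result:
name    | sales
--------+------
Asimov  | 3833 
Orwell  | 18076
Orwell  | 49072
Austen  | NULL 
Le Guin | 11226
Le Guin | 40084
Le Guin | 63374
Atwood  | 64143
Atwood  | 77051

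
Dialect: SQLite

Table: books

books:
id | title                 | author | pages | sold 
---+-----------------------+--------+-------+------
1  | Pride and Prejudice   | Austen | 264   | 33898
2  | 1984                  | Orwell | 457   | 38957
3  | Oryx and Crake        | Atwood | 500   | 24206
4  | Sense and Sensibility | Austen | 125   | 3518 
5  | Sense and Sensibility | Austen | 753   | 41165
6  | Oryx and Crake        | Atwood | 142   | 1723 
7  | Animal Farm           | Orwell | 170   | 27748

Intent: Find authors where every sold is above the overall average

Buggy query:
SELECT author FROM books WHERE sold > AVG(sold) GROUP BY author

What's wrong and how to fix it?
Bug: AVG() is an aggregate; it can't sit directly in WHERE

Fix: Compute the overall average in a scalar subquery and compare each group's MIN against it in HAVING

Corrected query:
SELECT author FROM books GROUP BY author HAVING MIN(sold) > (SELECT AVG(sold) FROM books)

Result:
author
------
Orwell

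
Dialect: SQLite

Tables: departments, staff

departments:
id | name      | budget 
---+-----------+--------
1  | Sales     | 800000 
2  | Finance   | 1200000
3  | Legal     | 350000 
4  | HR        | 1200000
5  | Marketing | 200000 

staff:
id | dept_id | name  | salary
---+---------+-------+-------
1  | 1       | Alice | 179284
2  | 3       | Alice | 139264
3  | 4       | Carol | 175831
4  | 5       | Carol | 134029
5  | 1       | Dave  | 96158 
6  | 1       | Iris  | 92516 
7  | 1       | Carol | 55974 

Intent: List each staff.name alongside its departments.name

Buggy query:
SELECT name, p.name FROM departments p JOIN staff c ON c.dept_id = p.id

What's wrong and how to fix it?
Bug: Both tables have a 'name' column; the unqualified reference is ambiguous

Fix: Qualify the column with its table alias (c.name)

Corrected query:
SELECT c.name, p.name FROM departments p JOIN staff c ON c.dept_id = p.id

Result:
name  | name     
------+----------
Alice | Sales    
Alice | Legal    
Carol | HR       
Carol | Marketing
Dave  | Sales    
Iris  | Sales    
Carol | Sales    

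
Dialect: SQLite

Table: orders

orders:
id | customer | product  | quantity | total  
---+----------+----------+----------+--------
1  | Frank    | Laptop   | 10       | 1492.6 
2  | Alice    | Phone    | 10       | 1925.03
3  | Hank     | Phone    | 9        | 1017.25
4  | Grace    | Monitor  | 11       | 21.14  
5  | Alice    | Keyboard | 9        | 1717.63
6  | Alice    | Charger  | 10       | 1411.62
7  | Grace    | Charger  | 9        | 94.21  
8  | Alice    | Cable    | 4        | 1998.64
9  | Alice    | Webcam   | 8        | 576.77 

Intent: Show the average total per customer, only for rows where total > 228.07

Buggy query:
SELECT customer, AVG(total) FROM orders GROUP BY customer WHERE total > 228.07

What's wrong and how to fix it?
Bug: WHERE cannot follow GROUP BY

Fix: Move the WHERE clause before GROUP BY

Corrected query:
SELECT customer, AVG(total) FROM orders WHERE total > 228.07 GROUP BY customer

Result:
customer | AVG(total)
---------+-----------
Alice    | 1525.938  
Frank    | 1492.6    
Hank     | 1017.25   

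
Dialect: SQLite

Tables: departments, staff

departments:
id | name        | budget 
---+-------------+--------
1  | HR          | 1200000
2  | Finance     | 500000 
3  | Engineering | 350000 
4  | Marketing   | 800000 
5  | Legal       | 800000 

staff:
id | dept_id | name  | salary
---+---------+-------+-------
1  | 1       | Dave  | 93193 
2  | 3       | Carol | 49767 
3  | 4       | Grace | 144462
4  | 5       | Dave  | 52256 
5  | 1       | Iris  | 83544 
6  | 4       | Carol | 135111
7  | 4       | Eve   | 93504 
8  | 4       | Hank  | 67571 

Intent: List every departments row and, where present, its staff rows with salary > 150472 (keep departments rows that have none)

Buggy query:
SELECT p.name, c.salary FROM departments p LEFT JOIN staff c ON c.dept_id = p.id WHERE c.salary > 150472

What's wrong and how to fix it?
Bug: Filtering c.salary in WHERE discards the NULL rows produced by LEFT JOIN, turning it into an inner join

Fix: Put 'c.salary > 150472' in the JOIN's ON clause instead of WHERE

Corrected query:
SELECT p.name, c.salary FROM departments p LEFT JOIN staff c ON c.dept_id = p.id AND c.salary > 150472

Result:
name        | salary
------------+-------
HR          | NULL  
Finance     | NULL  
Engineering | NULL  
Marketing   | NULL  
Legal       | NULL  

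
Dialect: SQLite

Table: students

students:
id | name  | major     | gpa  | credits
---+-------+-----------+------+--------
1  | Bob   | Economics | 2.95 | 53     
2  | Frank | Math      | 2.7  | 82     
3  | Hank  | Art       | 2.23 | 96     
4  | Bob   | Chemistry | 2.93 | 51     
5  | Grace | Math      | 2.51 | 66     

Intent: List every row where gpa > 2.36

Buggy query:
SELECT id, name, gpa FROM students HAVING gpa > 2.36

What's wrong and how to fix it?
Bug: This is a non-aggregate query (no GROUP BY, no aggregates), so in SQLite the HAVING clause is invalid here; a row-level condition belongs in WHERE

Fix: Use WHERE for row-level filtering

Corrected query:
SELECT id, name, gpa FROM students WHERE gpa > 2.36

Result:
id | name  | gpa 
---+-------+-----
1  | Bob   | 2.95
2  | Frank | 2.7 
4  | Bob   | 2.93
5  | Grace | 2.51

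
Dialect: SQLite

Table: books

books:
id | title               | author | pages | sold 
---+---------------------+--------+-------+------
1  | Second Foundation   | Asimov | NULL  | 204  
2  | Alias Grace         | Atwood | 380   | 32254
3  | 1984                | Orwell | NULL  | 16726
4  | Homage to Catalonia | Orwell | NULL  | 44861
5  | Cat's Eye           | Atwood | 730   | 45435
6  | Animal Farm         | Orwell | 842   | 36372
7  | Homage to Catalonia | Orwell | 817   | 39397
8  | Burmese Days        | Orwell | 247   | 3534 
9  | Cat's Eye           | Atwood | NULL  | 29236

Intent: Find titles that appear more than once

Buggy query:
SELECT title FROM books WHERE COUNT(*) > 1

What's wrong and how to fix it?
Bug: COUNT(*) is an aggregate and cannot be used in WHERE

Fix: GROUP BY title, then filter groups with HAVING COUNT(*) > 1

Corrected query:
SELECT title FROM books GROUP BY title HAVING COUNT(*) > 1

Result:
title              
-------------------
Cat's Eye          
Homage to Catalonia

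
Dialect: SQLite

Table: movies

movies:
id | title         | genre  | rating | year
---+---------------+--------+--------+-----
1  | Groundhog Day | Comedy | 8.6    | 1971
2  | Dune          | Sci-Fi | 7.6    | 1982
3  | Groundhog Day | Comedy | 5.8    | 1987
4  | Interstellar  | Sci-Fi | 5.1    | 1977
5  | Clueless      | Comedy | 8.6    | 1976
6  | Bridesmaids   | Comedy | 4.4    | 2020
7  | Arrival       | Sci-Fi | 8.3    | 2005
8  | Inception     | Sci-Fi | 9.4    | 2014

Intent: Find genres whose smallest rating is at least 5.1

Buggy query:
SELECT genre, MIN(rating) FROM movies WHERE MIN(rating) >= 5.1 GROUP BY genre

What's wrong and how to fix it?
Bug: Aggregates like MIN are computed per group after WHERE runs

Fix: Use HAVING for the per-group MIN condition

Corrected query:
SELECT genre, MIN(rating) FROM movies GROUP BY genre HAVING MIN(rating) >= 5.1

Result:
genre  | MIN(rating)
-------+------------
Sci-Fi | 5.1        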